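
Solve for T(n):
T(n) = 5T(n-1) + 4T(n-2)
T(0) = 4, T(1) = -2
Characteristic equation: x² - 5x - 4 = 0.
Discriminant Δ = (5)² + 4·(4) = 41.
Roots r₁,₂ = (5 ± √41)/2, so r₁ = \frac{5}{2} + \frac{\sqrt{41}}{2}, r₂ = \frac{5}{2} - \frac{\sqrt{41}}{2}.
General solution: T(n) = A·r₁^n + B·r₂^n.
From the initial conditions, A + B = 4 and r₁A + r₂B = -2.
Since r₁ - r₂ = √41: A = (-2 - (4)r₂)/√41 = 2 - \frac{12 \sqrt{41}}{41}, and B = 4 - A = \frac{12 \sqrt{41}}{41} + 2.
So T(n) = \left(2 - \frac{12 \sqrt{41}}{41}\right)\left(\frac{5}{2} + \frac{\sqrt{41}}{2}\right)^n + \left(\frac{12 \sqrt{41}}{41} + 2\right)\left(\frac{5}{2} - \frac{\sqrt{41}}{2}\right)^n.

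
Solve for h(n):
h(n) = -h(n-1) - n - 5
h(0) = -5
First-order linear with linear forcing.
Homogeneous solution: h_h(n) = A·(-1)^n.
Try particular h_p(n) = pn + q. Substituting:
  pn + q = -(p(n-1) + q) - n - 5.
Matching the n-coefficient: p = -p - 1 ⇒ p = - \frac{1}{2}.
Matching constants: q = p - q - 5 ⇒ q = - \frac{11}{4}.
General: h(n) = A·(-1)^n - \frac{n}{2} - \frac{11}{4}.
Apply h(0) = -5: A - \frac{11}{4} = -5 ⇒ A = - \frac{9}{4}.
So h(n) = - \frac{9 \left(-1\right)^{n}}{4} - \frac{n}{2} - \frac{11}{4}.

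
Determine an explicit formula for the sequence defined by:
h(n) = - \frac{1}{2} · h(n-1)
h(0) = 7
Pure geometric recurrence with ratio - \frac{1}{2}.
By induction h(n) = h(0) · (- \frac{1}{2})^n = 7 \left(- \frac{1}{2}\right)^{n}.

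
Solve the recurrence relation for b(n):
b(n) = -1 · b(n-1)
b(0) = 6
Pure geometric recurrence with ratio -1.
By induction b(n) = b(0) · (-1)^n = 6 \left(-1\right)^{n}.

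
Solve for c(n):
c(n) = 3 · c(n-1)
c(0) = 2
Pure geometric recurrence with ratio 3.
By induction c(n) = c(0) · (3)^n = 2 \cdot 3^{n}.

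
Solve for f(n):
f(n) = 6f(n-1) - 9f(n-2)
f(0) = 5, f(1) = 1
Characteristic equation: x² - 6x + 9 = 0, which is (x - (3))².
Repeated root r = 3.
General solution: f(n) = (A + Bn)·(3)^n.
From f(0) = 5: A = 5.
From f(1) = 1: (A + B)·(3) = 1 ⇒ B = - \frac{14}{3}.
So f(n) = \left(5 - \frac{14 n}{3}\right) \cdot (3)^n.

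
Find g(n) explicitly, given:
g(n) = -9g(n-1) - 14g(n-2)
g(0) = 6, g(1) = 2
Characteristic equation: x² + 9x + 14 = 0, which factors as (x - (-7))(x - (-2)) = 0.
Roots r₁ = -7, r₂ = -2 (distinct).
General solution: g(n) = A·(-7)^n + B·(-2)^n.
From g(0) = 6: A + B = 6.
From g(1) = 2: -7A - 2B = 2.
Solving: A = - \frac{14}{5}, B = \frac{44}{5}.
So g(n) = \frac{44 \left(-2\right)^{n}}{5} - \frac{14 \left(-7\right)^{n}}{5}.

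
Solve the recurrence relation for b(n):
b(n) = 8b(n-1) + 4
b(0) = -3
First-order linear non-homogeneous.
Homogeneous solution: b_h(n) = A·(8)^n.
Try constant particular solution b_p = K: K = 8K + 4 ⇒ K = - \frac{4}{7}.
General: b(n) = A·(8)^n - \frac{4}{7}.
Apply b(0) = -3: A - \frac{4}{7} = -3 ⇒ A = - \frac{17}{7}.
So b(n) = - \frac{17 \cdot 8^{n}}{7} - \frac{4}{7}.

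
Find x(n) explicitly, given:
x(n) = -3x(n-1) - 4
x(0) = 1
First-order linear non-homogeneous.
Homogeneous solution: x_h(n) = A·(-3)^n.
Try constant particular solution x_p = K: K = -3K - 4 ⇒ K = -1.
General: x(n) = A·(-3)^n - 1.
Apply x(0) = 1: A - 1 = 1 ⇒ A = 2.
So x(n) = 2 \left(-3\right)^{n} - 1.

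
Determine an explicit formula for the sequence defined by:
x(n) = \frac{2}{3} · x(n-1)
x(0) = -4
Pure geometric recurrence with ratio \frac{2}{3}.
By induction x(n) = x(0) · (\frac{2}{3})^n = - 4 \left(\frac{2}{3}\right)^{n}.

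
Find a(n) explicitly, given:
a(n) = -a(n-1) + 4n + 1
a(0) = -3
First-order linear with linear forcing.
Homogeneous solution: a_h(n) = A·(-1)^n.
Try particular a_p(n) = pn + q. Substituting:
  pn + q = -(p(n-1) + q) + 4n + 1.
Matching the n-coefficient: p = -p + 4 ⇒ p = 2.
Matching constants: q = p - q + 1 ⇒ q = \frac{3}{2}.
General: a(n) = A·(-1)^n + 2 n + \frac{3}{2}.
Apply a(0) = -3: A + \frac{3}{2} = -3 ⇒ A = - \frac{9}{2}.
So a(n) = - \frac{9 \left(-1\right)^{n}}{2} + 2 n + \frac{3}{2}.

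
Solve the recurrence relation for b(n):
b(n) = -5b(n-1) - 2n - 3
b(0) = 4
First-order linear with linear forcing.
Homogeneous solution: b_h(n) = A·(-5)^n.
Try particular b_p(n) = pn + q. Substituting:
  pn + q = -5(p(n-1) + q) - 2n - 3.
Matching the n-coefficient: p = -5p - 2 ⇒ p = - \frac{1}{3}.
Matching constants: q = 5p - 5q - 3 ⇒ q = - \frac{7}{9}.
General: b(n) = A·(-5)^n - \frac{n}{3} - \frac{7}{9}.
Apply b(0) = 4: A - \frac{7}{9} = 4 ⇒ A = \frac{43}{9}.
So b(n) = \frac{43 \left(-5\right)^{n}}{9} - \frac{n}{3} - \frac{7}{9}.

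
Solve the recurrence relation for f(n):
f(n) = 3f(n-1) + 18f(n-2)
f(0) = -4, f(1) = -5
Characteristic equation: x² - 3x - 18 = 0, which factors as (x - (6))(x - (-3)) = 0.
Roots r₁ = 6, r₂ = -3 (distinct).
General solution: f(n) = A·(6)^n + B·(-3)^n.
From f(0) = -4: A + B = -4.
From f(1) = -5: 6A - 3B = -5.
Solving: A = - \frac{17}{9}, B = - \frac{19}{9}.
So f(n) = - \frac{19 \left(-3\right)^{n}}{9} - \frac{17 \cdot 6^{n}}{9}.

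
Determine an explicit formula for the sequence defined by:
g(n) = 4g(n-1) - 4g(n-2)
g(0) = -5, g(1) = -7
Characteristic equation: x² - 4x + 4 = 0, which is (x - (2))².
Repeated root r = 2.
General solution: g(n) = (A + Bn)·(2)^n.
From g(0) = -5: A = -5.
From g(1) = -7: (A + B)·(2) = -7 ⇒ B = \frac{3}{2}.
So g(n) = \left(\frac{3 n}{2} - 5\right) \cdot (2)^n.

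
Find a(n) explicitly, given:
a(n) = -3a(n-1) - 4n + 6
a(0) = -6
First-order linear with linear forcing.
Homogeneous solution: a_h(n) = A·(-3)^n.
Try particular a_p(n) = pn + q. Substituting:
  pn + q = -3(p(n-1) + q) - 4n + 6.
Matching the n-coefficient: p = -3p - 4 ⇒ p = -1.
Matching constants: q = 3p - 3q + 6 ⇒ q = \frac{3}{4}.
General: a(n) = A·(-3)^n - n + \frac{3}{4}.
Apply a(0) = -6: A + \frac{3}{4} = -6 ⇒ A = - \frac{27}{4}.
So a(n) = - \frac{27 \left(-3\right)^{n}}{4} - n + \frac{3}{4}.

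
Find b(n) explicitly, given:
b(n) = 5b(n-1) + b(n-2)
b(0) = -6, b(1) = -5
Characteristic equation: x² - 5x - 1 = 0.
Discriminant Δ = (5)² + 4·(1) = 29.
Roots r₁,₂ = (5 ± √29)/2, so r₁ = \frac{5}{2} + \frac{\sqrt{29}}{2}, r₂ = \frac{5}{2} - \frac{\sqrt{29}}{2}.
General solution: b(n) = A·r₁^n + B·r₂^n.
From the initial conditions, A + B = -6 and r₁A + r₂B = -5.
Since r₁ - r₂ = √29: A = (-5 - (-6)r₂)/√29 = -3 + \frac{10 \sqrt{29}}{29}, and B = -6 - A = -3 - \frac{10 \sqrt{29}}{29}.
So b(n) = \left(-3 + \frac{10 \sqrt{29}}{29}\right)\left(\frac{5}{2} + \frac{\sqrt{29}}{2}\right)^n + \left(-3 - \frac{10 \sqrt{29}}{29}\right)\left(\frac{5}{2} - \frac{\sqrt{29}}{2}\right)^n.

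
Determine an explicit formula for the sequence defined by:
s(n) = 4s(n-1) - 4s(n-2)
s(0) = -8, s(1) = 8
Characteristic equation: x² - 4x + 4 = 0, which is (x - (2))².
Repeated root r = 2.
General solution: s(n) = (A + Bn)·(2)^n.
From s(0) = -8: A = -8.
From s(1) = 8: (A + B)·(2) = 8 ⇒ B = 12.
So s(n) = \left(12 n - 8\right) \cdot (2)^n.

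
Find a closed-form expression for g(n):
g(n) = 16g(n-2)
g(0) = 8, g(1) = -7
Characteristic equation: x² - 16 = 0, which factors as (x - (-4))(x - (4)) = 0.
Roots r₁ = -4, r₂ = 4 (distinct).
General solution: g(n) = A·(-4)^n + B·(4)^n.
From g(0) = 8: A + B = 8.
From g(1) = -7: -4A + 4B = -7.
Solving: A = \frac{39}{8}, B = \frac{25}{8}.
So g(n) = \frac{39 \left(-4\right)^{n}}{8} + \frac{25 \cdot 4^{n}}{8}.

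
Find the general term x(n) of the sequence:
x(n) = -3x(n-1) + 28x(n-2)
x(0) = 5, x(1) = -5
Characteristic equation: x² + 3x - 28 = 0, which factors as (x - (-7))(x - (4)) = 0.
Roots r₁ = -7, r₂ = 4 (distinct).
General solution: x(n) = A·(-7)^n + B·(4)^n.
From x(0) = 5: A + B = 5.
From x(1) = -5: -7A + 4B = -5.
Solving: A = \frac{25}{11}, B = \frac{30}{11}.
So x(n) = \frac{25 \left(-7\right)^{n}}{11} + \frac{30 \cdot 4^{n}}{11}.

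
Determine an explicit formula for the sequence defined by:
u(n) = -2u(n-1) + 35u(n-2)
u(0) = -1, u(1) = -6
Characteristic equation: x² + 2x - 35 = 0, which factors as (x - (-7))(x - (5)) = 0.
Roots r₁ = -7, r₂ = 5 (distinct).
General solution: u(n) = A·(-7)^n + B·(5)^n.
From u(0) = -1: A + B = -1.
From u(1) = -6: -7A + 5B = -6.
Solving: A = \frac{1}{12}, B = - \frac{13}{12}.
So u(n) = \frac{\left(-7\right)^{n}}{12} - \frac{13 \cdot 5^{n}}{12}.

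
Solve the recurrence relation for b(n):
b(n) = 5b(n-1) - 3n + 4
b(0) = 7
First-order linear with linear forcing.
Homogeneous solution: b_h(n) = A·(5)^n.
Try particular b_p(n) = pn + q. Substituting:
  pn + q = 5(p(n-1) + q) - 3n + 4.
Matching the n-coefficient: p = 5p - 3 ⇒ p = \frac{3}{4}.
Matching constants: q = -5p + 5q + 4 ⇒ q = - \frac{1}{16}.
General: b(n) = A·(5)^n + \frac{3 n}{4} - \frac{1}{16}.
Apply b(0) = 7: A - \frac{1}{16} = 7 ⇒ A = \frac{113}{16}.
So b(n) = \frac{113 \cdot 5^{n}}{16} + \frac{3 n}{4} - \frac{1}{16}.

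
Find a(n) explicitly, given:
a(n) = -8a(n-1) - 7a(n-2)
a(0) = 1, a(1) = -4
Characteristic equation: x² + 8x + 7 = 0, which factors as (x - (-1))(x - (-7)) = 0.
Roots r₁ = -1, r₂ = -7 (distinct).
General solution: a(n) = A·(-1)^n + B·(-7)^n.
From a(0) = 1: A + B = 1.
From a(1) = -4: -A - 7B = -4.
Solving: A = \frac{1}{2}, B = \frac{1}{2}.
So a(n) = \frac{\left(-1\right)^{n}}{2} + \frac{\left(-7\right)^{n}}{2}.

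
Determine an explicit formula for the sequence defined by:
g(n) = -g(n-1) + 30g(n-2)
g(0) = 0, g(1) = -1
Characteristic equation: x² + x - 30 = 0, which factors as (x - (5))(x - (-6)) = 0.
Roots r₁ = 5, r₂ = -6 (distinct).
General solution: g(n) = A·(5)^n + B·(-6)^n.
From g(0) = 0: A + B = 0.
From g(1) = -1: 5A - 6B = -1.
Solving: A = - \frac{1}{11}, B = \frac{1}{11}.
So g(n) = \frac{\left(-6\right)^{n}}{11} - \frac{5^{n}}{11}.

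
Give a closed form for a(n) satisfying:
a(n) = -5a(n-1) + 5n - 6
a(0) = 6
First-order linear with linear forcing.
Homogeneous solution: a_h(n) = A·(-5)^n.
Try particular a_p(n) = pn + q. Substituting:
  pn + q = -5(p(n-1) + q) + 5n - 6.
Matching the n-coefficient: p = -5p + 5 ⇒ p = \frac{5}{6}.
Matching constants: q = 5p - 5q - 6 ⇒ q = - \frac{11}{36}.
General: a(n) = A·(-5)^n + \frac{5 n}{6} - \frac{11}{36}.
Apply a(0) = 6: A - \frac{11}{36} = 6 ⇒ A = \frac{227}{36}.
So a(n) = \frac{227 \left(-5\right)^{n}}{36} + \frac{5 n}{6} - \frac{11}{36}.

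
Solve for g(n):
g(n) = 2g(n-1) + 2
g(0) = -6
First-order linear non-homogeneous.
Homogeneous solution: g_h(n) = A·(2)^n.
Try constant particular solution g_p = K: K = 2K + 2 ⇒ K = -2.
General: g(n) = A·(2)^n - 2.
Apply g(0) = -6: A - 2 = -6 ⇒ A = -4.
So g(n) = - 4 \cdot 2^{n} - 2.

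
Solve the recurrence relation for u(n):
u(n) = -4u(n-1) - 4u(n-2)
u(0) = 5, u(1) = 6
Characteristic equation: x² + 4x + 4 = 0, which is (x - (-2))².
Repeated root r = -2.
General solution: u(n) = (A + Bn)·(-2)^n.
From u(0) = 5: A = 5.
From u(1) = 6: (A + B)·(-2) = 6 ⇒ B = -8.
So u(n) = \left(5 - 8 n\right) \cdot (-2)^n.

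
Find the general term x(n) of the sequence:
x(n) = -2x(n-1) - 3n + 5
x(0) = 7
First-order linear with linear forcing.
Homogeneous solution: x_h(n) = A·(-2)^n.
Try particular x_p(n) = pn + q. Substituting:
  pn + q = -2(p(n-1) + q) - 3n + 5.
Matching the n-coefficient: p = -2p - 3 ⇒ p = -1.
Matching constants: q = 2p - 2q + 5 ⇒ q = 1.
General: x(n) = A·(-2)^n - n + 1.
Apply x(0) = 7: A + 1 = 7 ⇒ A = 6.
So x(n) = 6 \left(-2\right)^{n} - n + 1.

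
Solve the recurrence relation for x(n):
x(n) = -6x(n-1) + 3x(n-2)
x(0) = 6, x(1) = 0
Characteristic equation: x² + 6x - 3 = 0.
Discriminant Δ = (-6)² + 4·(3) = 48.
Roots r₁,₂ = (-6 ± √48)/2, so r₁ = -3 + 2 \sqrt{3}, r₂ = - 2 \sqrt{3} - 3.
General solution: x(n) = A·r₁^n + B·r₂^n.
From the initial conditions, A + B = 6 and r₁A + r₂B = 0.
Since r₁ - r₂ = √48: A = (0 - (6)r₂)/√48 = \frac{3 \sqrt{3}}{2} + 3, and B = 6 - A = 3 - \frac{3 \sqrt{3}}{2}.
So x(n) = \left(\frac{3 \sqrt{3}}{2} + 3\right)\left(-3 + 2 \sqrt{3}\right)^n + \left(3 - \frac{3 \sqrt{3}}{2}\right)\left(- 2 \sqrt{3} - 3\right)^n.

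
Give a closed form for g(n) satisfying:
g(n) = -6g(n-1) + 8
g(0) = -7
First-order linear non-homogeneous.
Homogeneous solution: g_h(n) = A·(-6)^n.
Try constant particular solution g_p = K: K = -6K + 8 ⇒ K = \frac{8}{7}.
General: g(n) = A·(-6)^n + \frac{8}{7}.
Apply g(0) = -7: A + \frac{8}{7} = -7 ⇒ A = - \frac{57}{7}.
So g(n) = \frac{8}{7} - \frac{57 \left(-6\right)^{n}}{7}.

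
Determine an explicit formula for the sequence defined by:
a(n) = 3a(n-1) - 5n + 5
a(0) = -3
First-order linear with linear forcing.
Homogeneous solution: a_h(n) = A·(3)^n.
Try particular a_p(n) = pn + q. Substituting:
  pn + q = 3(p(n-1) + q) - 5n + 5.
Matching the n-coefficient: p = 3p - 5 ⇒ p = \frac{5}{2}.
Matching constants: q = -3p + 3q + 5 ⇒ q = \frac{5}{4}.
General: a(n) = A·(3)^n + \frac{5 n}{2} + \frac{5}{4}.
Apply a(0) = -3: A + \frac{5}{4} = -3 ⇒ A = - \frac{17}{4}.
So a(n) = - \frac{17 \cdot 3^{n}}{4} + \frac{5 n}{2} + \frac{5}{4}.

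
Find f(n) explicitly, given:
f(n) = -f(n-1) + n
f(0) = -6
First-order linear with linear forcing.
Homogeneous solution: f_h(n) = A·(-1)^n.
Try particular f_p(n) = pn + q. Substituting:
  pn + q = -(p(n-1) + q) + n.
Matching the n-coefficient: p = -p + 1 ⇒ p = \frac{1}{2}.
Matching constants: q = p - q ⇒ q = \frac{1}{4}.
General: f(n) = A·(-1)^n + \frac{n}{2} + \frac{1}{4}.
Apply f(0) = -6: A + \frac{1}{4} = -6 ⇒ A = - \frac{25}{4}.
So f(n) = - \frac{25 \left(-1\right)^{n}}{4} + \frac{n}{2} + \frac{1}{4}.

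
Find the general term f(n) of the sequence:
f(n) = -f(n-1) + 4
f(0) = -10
First-order linear non-homogeneous.
Homogeneous solution: f_h(n) = A·(-1)^n.
Try constant particular solution f_p = K: K = -K + 4 ⇒ K = 2.
General: f(n) = A·(-1)^n + 2.
Apply f(0) = -10: A + 2 = -10 ⇒ A = -12.
So f(n) = 2 - 12 \left(-1\right)^{n}.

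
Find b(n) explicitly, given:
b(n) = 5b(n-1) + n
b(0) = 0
First-order linear with linear forcing.
Homogeneous solution: b_h(n) = A·(5)^n.
Try particular b_p(n) = pn + q. Substituting:
  pn + q = 5(p(n-1) + q) + n.
Matching the n-coefficient: p = 5p + 1 ⇒ p = - \frac{1}{4}.
Matching constants: q = -5p + 5q ⇒ q = - \frac{5}{16}.
General: b(n) = A·(5)^n - \frac{n}{4} - \frac{5}{16}.
Apply b(0) = 0: A - \frac{5}{16} = 0 ⇒ A = \frac{5}{16}.
So b(n) = \frac{5 \cdot 5^{n}}{16} - \frac{n}{4} - \frac{5}{16}.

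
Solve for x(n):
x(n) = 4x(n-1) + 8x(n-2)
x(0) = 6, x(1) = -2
Characteristic equation: x² - 4x - 8 = 0.
Discriminant Δ = (4)² + 4·(8) = 48.
Roots r₁,₂ = (4 ± √48)/2, so r₁ = 2 + 2 \sqrt{3}, r₂ = 2 - 2 \sqrt{3}.
General solution: x(n) = A·r₁^n + B·r₂^n.
From the initial conditions, A + B = 6 and r₁A + r₂B = -2.
Since r₁ - r₂ = √48: A = (-2 - (6)r₂)/√48 = 3 - \frac{7 \sqrt{3}}{6}, and B = 6 - A = \frac{7 \sqrt{3}}{6} + 3.
So x(n) = \left(3 - \frac{7 \sqrt{3}}{6}\right)\left(2 + 2 \sqrt{3}\right)^n + \left(\frac{7 \sqrt{3}}{6} + 3\right)\left(2 - 2 \sqrt{3}\right)^n.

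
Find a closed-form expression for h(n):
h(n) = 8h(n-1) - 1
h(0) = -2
First-order linear non-homogeneous.
Homogeneous solution: h_h(n) = A·(8)^n.
Try constant particular solution h_p = K: K = 8K - 1 ⇒ K = \frac{1}{7}.
General: h(n) = A·(8)^n + \frac{1}{7}.
Apply h(0) = -2: A + \frac{1}{7} = -2 ⇒ A = - \frac{15}{7}.
So h(n) = \frac{1}{7} - \frac{15 \cdot 8^{n}}{7}.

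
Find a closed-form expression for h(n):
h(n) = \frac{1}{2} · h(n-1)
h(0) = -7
Pure geometric recurrence with ratio \frac{1}{2}.
By induction h(n) = h(0) · (\frac{1}{2})^n = - 7 \cdot 2^{- n}.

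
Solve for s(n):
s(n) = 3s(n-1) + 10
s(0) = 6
First-order linear non-homogeneous.
Homogeneous solution: s_h(n) = A·(3)^n.
Try constant particular solution s_p = K: K = 3K + 10 ⇒ K = -5.
General: s(n) = A·(3)^n - 5.
Apply s(0) = 6: A - 5 = 6 ⇒ A = 11.
So s(n) = 11 \cdot 3^{n} - 5.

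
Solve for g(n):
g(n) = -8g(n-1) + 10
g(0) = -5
First-order linear non-homogeneous.
Homogeneous solution: g_h(n) = A·(-8)^n.
Try constant particular solution g_p = K: K = -8K + 10 ⇒ K = \frac{10}{9}.
General: g(n) = A·(-8)^n + \frac{10}{9}.
Apply g(0) = -5: A + \frac{10}{9} = -5 ⇒ A = - \frac{55}{9}.
So g(n) = \frac{10}{9} - \frac{55 \left(-8\right)^{n}}{9}.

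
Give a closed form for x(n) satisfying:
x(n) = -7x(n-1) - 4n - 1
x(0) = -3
First-order linear with linear forcing.
Homogeneous solution: x_h(n) = A·(-7)^n.
Try particular x_p(n) = pn + q. Substituting:
  pn + q = -7(p(n-1) + q) - 4n - 1.
Matching the n-coefficient: p = -7p - 4 ⇒ p = - \frac{1}{2}.
Matching constants: q = 7p - 7q - 1 ⇒ q = - \frac{9}{16}.
General: x(n) = A·(-7)^n - \frac{n}{2} - \frac{9}{16}.
Apply x(0) = -3: A - \frac{9}{16} = -3 ⇒ A = - \frac{39}{16}.
So x(n) = - \frac{39 \left(-7\right)^{n}}{16} - \frac{n}{2} - \frac{9}{16}.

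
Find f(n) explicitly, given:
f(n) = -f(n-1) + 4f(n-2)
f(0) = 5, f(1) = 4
Characteristic equation: x² + x - 4 = 0.
Discriminant Δ = (-1)² + 4·(4) = 17.
Roots r₁,₂ = (-1 ± √17)/2, so r₁ = - \frac{1}{2} + \frac{\sqrt{17}}{2}, r₂ = - \frac{\sqrt{17}}{2} - \frac{1}{2}.
General solution: f(n) = A·r₁^n + B·r₂^n.
From the initial conditions, A + B = 5 and r₁A + r₂B = 4.
Since r₁ - r₂ = √17: A = (4 - (5)r₂)/√17 = \frac{13 \sqrt{17}}{34} + \frac{5}{2}, and B = 5 - A = \frac{5}{2} - \frac{13 \sqrt{17}}{34}.
So f(n) = \left(\frac{13 \sqrt{17}}{34} + \frac{5}{2}\right)\left(- \frac{1}{2} + \frac{\sqrt{17}}{2}\right)^n + \left(\frac{5}{2} - \frac{13 \sqrt{17}}{34}\right)\left(- \frac{\sqrt{17}}{2} - \frac{1}{2}\right)^n.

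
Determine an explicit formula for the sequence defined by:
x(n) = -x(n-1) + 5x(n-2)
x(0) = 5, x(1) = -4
Characteristic equation: x² + x - 5 = 0.
Discriminant Δ = (-1)² + 4·(5) = 21.
Roots r₁,₂ = (-1 ± √21)/2, so r₁ = - \frac{1}{2} + \frac{\sqrt{21}}{2}, r₂ = - \frac{\sqrt{21}}{2} - \frac{1}{2}.
General solution: x(n) = A·r₁^n + B·r₂^n.
From the initial conditions, A + B = 5 and r₁A + r₂B = -4.
Since r₁ - r₂ = √21: A = (-4 - (5)r₂)/√21 = \frac{5}{2} - \frac{\sqrt{21}}{14}, and B = 5 - A = \frac{\sqrt{21}}{14} + \frac{5}{2}.
So x(n) = \left(\frac{5}{2} - \frac{\sqrt{21}}{14}\right)\left(- \frac{1}{2} + \frac{\sqrt{21}}{2}\right)^n + \left(\frac{\sqrt{21}}{14} + \frac{5}{2}\right)\left(- \frac{\sqrt{21}}{2} - \frac{1}{2}\right)^n.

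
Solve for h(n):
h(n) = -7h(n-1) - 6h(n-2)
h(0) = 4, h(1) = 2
Characteristic equation: x² + 7x + 6 = 0, which factors as (x - (-6))(x - (-1)) = 0.
Roots r₁ = -6, r₂ = -1 (distinct).
General solution: h(n) = A·(-6)^n + B·(-1)^n.
From h(0) = 4: A + B = 4.
From h(1) = 2: -6A - B = 2.
Solving: A = - \frac{6}{5}, B = \frac{26}{5}.
So h(n) = \frac{26 \left(-1\right)^{n}}{5} - \frac{6 \left(-6\right)^{n}}{5}.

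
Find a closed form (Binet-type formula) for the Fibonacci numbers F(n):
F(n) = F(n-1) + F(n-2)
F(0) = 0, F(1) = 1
This is the Fibonacci sequence.
Characteristic equation: x² - x - 1 = 0; roots r₁ = \frac{1}{2} + \frac{\sqrt{5}}{2}, r₂ = \frac{1}{2} - \frac{\sqrt{5}}{2}.
General: F(n) = A·r₁^n + B·r₂^n. Solving with F(0)=0, F(1)=1 gives A = \frac{\sqrt{5}}{5}, B = - \frac{\sqrt{5}}{5}.
So F(n) = \frac{2^{- n} \sqrt{5} \left(- \left(1 - \sqrt{5}\right)^{n} + \left(1 + \sqrt{5}\right)^{n}\right)}{5}.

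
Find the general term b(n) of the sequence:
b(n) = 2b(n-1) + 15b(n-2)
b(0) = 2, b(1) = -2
Characteristic equation: x² - 2x - 15 = 0, which factors as (x - (-3))(x - (5)) = 0.
Roots r₁ = -3, r₂ = 5 (distinct).
General solution: b(n) = A·(-3)^n + B·(5)^n.
From b(0) = 2: A + B = 2.
From b(1) = -2: -3A + 5B = -2.
Solving: A = \frac{3}{2}, B = \frac{1}{2}.
So b(n) = \frac{3 \left(-3\right)^{n}}{2} + \frac{5^{n}}{2}.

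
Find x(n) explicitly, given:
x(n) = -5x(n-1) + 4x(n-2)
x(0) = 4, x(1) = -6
Characteristic equation: x² + 5x - 4 = 0.
Discriminant Δ = (-5)² + 4·(4) = 41.
Roots r₁,₂ = (-5 ± √41)/2, so r₁ = - \frac{5}{2} + \frac{\sqrt{41}}{2}, r₂ = - \frac{\sqrt{41}}{2} - \frac{5}{2}.
General solution: x(n) = A·r₁^n + B·r₂^n.
From the initial conditions, A + B = 4 and r₁A + r₂B = -6.
Since r₁ - r₂ = √41: A = (-6 - (4)r₂)/√41 = \frac{4 \sqrt{41}}{41} + 2, and B = 4 - A = 2 - \frac{4 \sqrt{41}}{41}.
So x(n) = \left(\frac{4 \sqrt{41}}{41} + 2\right)\left(- \frac{5}{2} + \frac{\sqrt{41}}{2}\right)^n + \left(2 - \frac{4 \sqrt{41}}{41}\right)\left(- \frac{\sqrt{41}}{2} - \frac{5}{2}\right)^n.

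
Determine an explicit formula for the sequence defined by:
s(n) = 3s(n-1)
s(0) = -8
This is a homogeneous first-order recurrence with ratio 3.
By induction s(n) = s(0) · (3)^n = - 8 \cdot 3^{n}.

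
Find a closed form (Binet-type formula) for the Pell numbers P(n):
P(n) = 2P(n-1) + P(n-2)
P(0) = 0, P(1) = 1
This is the Pell sequence.
Characteristic equation: x² - 2x - 1 = 0; roots r₁ = 1 + \sqrt{2}, r₂ = 1 - \sqrt{2}.
General: P(n) = A·r₁^n + B·r₂^n. Solving with P(0)=0, P(1)=1 gives A = \frac{\sqrt{2}}{4}, B = - \frac{\sqrt{2}}{4}.
So P(n) = \frac{\sqrt{2} \left(- \left(1 - \sqrt{2}\right)^{n} + \left(1 + \sqrt{2}\right)^{n}\right)}{4}.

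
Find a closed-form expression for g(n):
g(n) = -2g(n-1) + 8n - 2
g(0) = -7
First-order linear with linear forcing.
Homogeneous solution: g_h(n) = A·(-2)^n.
Try particular g_p(n) = pn + q. Substituting:
  pn + q = -2(p(n-1) + q) + 8n - 2.
Matching the n-coefficient: p = -2p + 8 ⇒ p = \frac{8}{3}.
Matching constants: q = 2p - 2q - 2 ⇒ q = \frac{10}{9}.
General: g(n) = A·(-2)^n + \frac{8 n}{3} + \frac{10}{9}.
Apply g(0) = -7: A + \frac{10}{9} = -7 ⇒ A = - \frac{73}{9}.
So g(n) = - \frac{73 \left(-2\right)^{n}}{9} + \frac{8 n}{3} + \frac{10}{9}.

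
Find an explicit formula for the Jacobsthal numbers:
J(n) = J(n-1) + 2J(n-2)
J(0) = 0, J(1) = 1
This is the Jacobsthal sequence.
Characteristic equation: x² - x - 2 = 0; roots r₁ = 2, r₂ = -1.
General: J(n) = A·r₁^n + B·r₂^n. Solving with J(0)=0, J(1)=1 gives A = \frac{1}{3}, B = - \frac{1}{3}.
So J(n) = - \frac{\left(-1\right)^{n}}{3} + \frac{2^{n}}{3}.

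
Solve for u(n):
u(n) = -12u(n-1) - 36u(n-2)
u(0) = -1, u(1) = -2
Characteristic equation: x² + 12x + 36 = 0, which is (x - (-6))².
Repeated root r = -6.
General solution: u(n) = (A + Bn)·(-6)^n.
From u(0) = -1: A = -1.
From u(1) = -2: (A + B)·(-6) = -2 ⇒ B = \frac{4}{3}.
So u(n) = \left(\frac{4 n}{3} - 1\right) \cdot (-6)^n.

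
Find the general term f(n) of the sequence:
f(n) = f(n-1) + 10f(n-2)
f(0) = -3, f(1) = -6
Characteristic equation: x² - x - 10 = 0.
Discriminant Δ = (1)² + 4·(10) = 41.
Roots r₁,₂ = (1 ± √41)/2, so r₁ = \frac{1}{2} + \frac{\sqrt{41}}{2}, r₂ = \frac{1}{2} - \frac{\sqrt{41}}{2}.
General solution: f(n) = A·r₁^n + B·r₂^n.
From the initial conditions, A + B = -3 and r₁A + r₂B = -6.
Since r₁ - r₂ = √41: A = (-6 - (-3)r₂)/√41 = - \frac{3}{2} - \frac{9 \sqrt{41}}{82}, and B = -3 - A = - \frac{3}{2} + \frac{9 \sqrt{41}}{82}.
So f(n) = \left(- \frac{3}{2} - \frac{9 \sqrt{41}}{82}\right)\left(\frac{1}{2} + \frac{\sqrt{41}}{2}\right)^n + \left(- \frac{3}{2} + \frac{9 \sqrt{41}}{82}\right)\left(\frac{1}{2} - \frac{\sqrt{41}}{2}\right)^n.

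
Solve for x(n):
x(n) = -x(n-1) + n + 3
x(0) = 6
First-order linear with linear forcing.
Homogeneous solution: x_h(n) = A·(-1)^n.
Try particular x_p(n) = pn + q. Substituting:
  pn + q = -(p(n-1) + q) + n + 3.
Matching the n-coefficient: p = -p + 1 ⇒ p = \frac{1}{2}.
Matching constants: q = p - q + 3 ⇒ q = \frac{7}{4}.
General: x(n) = A·(-1)^n + \frac{n}{2} + \frac{7}{4}.
Apply x(0) = 6: A + \frac{7}{4} = 6 ⇒ A = \frac{17}{4}.
So x(n) = \frac{17 \left(-1\right)^{n}}{4} + \frac{n}{2} + \frac{7}{4}.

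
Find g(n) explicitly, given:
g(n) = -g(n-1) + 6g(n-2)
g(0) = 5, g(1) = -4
Characteristic equation: x² + x - 6 = 0, which factors as (x - (-3))(x - (2)) = 0.
Roots r₁ = -3, r₂ = 2 (distinct).
General solution: g(n) = A·(-3)^n + B·(2)^n.
From g(0) = 5: A + B = 5.
From g(1) = -4: -3A + 2B = -4.
Solving: A = \frac{14}{5}, B = \frac{11}{5}.
So g(n) = \frac{14 \left(-3\right)^{n}}{5} + \frac{11 \cdot 2^{n}}{5}.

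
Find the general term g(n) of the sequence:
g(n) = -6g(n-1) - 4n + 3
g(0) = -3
First-order linear with linear forcing.
Homogeneous solution: g_h(n) = A·(-6)^n.
Try particular g_p(n) = pn + q. Substituting:
  pn + q = -6(p(n-1) + q) - 4n + 3.
Matching the n-coefficient: p = -6p - 4 ⇒ p = - \frac{4}{7}.
Matching constants: q = 6p - 6q + 3 ⇒ q = - \frac{3}{49}.
General: g(n) = A·(-6)^n - \frac{4 n}{7} - \frac{3}{49}.
Apply g(0) = -3: A - \frac{3}{49} = -3 ⇒ A = - \frac{144}{49}.
So g(n) = - \frac{144 \left(-6\right)^{n}}{49} - \frac{4 n}{7} - \frac{3}{49}.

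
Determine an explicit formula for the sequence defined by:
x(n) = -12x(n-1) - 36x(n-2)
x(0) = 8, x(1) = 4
Characteristic equation: x² + 12x + 36 = 0, which is (x - (-6))².
Repeated root r = -6.
General solution: x(n) = (A + Bn)·(-6)^n.
From x(0) = 8: A = 8.
From x(1) = 4: (A + B)·(-6) = 4 ⇒ B = - \frac{26}{3}.
So x(n) = \left(8 - \frac{26 n}{3}\right) \cdot (-6)^n.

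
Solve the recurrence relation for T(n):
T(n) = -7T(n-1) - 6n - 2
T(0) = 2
First-order linear with linear forcing.
Homogeneous solution: T_h(n) = A·(-7)^n.
Try particular T_p(n) = pn + q. Substituting:
  pn + q = -7(p(n-1) + q) - 6n - 2.
Matching the n-coefficient: p = -7p - 6 ⇒ p = - \frac{3}{4}.
Matching constants: q = 7p - 7q - 2 ⇒ q = - \frac{29}{32}.
General: T(n) = A·(-7)^n - \frac{3 n}{4} - \frac{29}{32}.
Apply T(0) = 2: A - \frac{29}{32} = 2 ⇒ A = \frac{93}{32}.
So T(n) = \frac{93 \left(-7\right)^{n}}{32} - \frac{3 n}{4} - \frac{29}{32}.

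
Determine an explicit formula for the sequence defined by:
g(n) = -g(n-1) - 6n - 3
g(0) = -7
First-order linear with linear forcing.
Homogeneous solution: g_h(n) = A·(-1)^n.
Try particular g_p(n) = pn + q. Substituting:
  pn + q = -(p(n-1) + q) - 6n - 3.
Matching the n-coefficient: p = -p - 6 ⇒ p = -3.
Matching constants: q = p - q - 3 ⇒ q = -3.
General: g(n) = A·(-1)^n - 3 n - 3.
Apply g(0) = -7: A - 3 = -7 ⇒ A = -4.
So g(n) = - 4 \left(-1\right)^{n} - 3 n - 3.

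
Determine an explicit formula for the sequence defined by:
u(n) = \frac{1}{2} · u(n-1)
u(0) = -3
Pure geometric recurrence with ratio \frac{1}{2}.
By induction u(n) = u(0) · (\frac{1}{2})^n = - 3 \cdot 2^{- n}.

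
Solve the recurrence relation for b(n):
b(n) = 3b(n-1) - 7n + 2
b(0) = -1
First-order linear with linear forcing.
Homogeneous solution: b_h(n) = A·(3)^n.
Try particular b_p(n) = pn + q. Substituting:
  pn + q = 3(p(n-1) + q) - 7n + 2.
Matching the n-coefficient: p = 3p - 7 ⇒ p = \frac{7}{2}.
Matching constants: q = -3p + 3q + 2 ⇒ q = \frac{17}{4}.
General: b(n) = A·(3)^n + \frac{7 n}{2} + \frac{17}{4}.
Apply b(0) = -1: A + \frac{17}{4} = -1 ⇒ A = - \frac{21}{4}.
So b(n) = - \frac{21 \cdot 3^{n}}{4} + \frac{7 n}{2} + \frac{17}{4}.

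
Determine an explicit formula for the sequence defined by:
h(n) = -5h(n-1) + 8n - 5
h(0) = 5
First-order linear with linear forcing.
Homogeneous solution: h_h(n) = A·(-5)^n.
Try particular h_p(n) = pn + q. Substituting:
  pn + q = -5(p(n-1) + q) + 8n - 5.
Matching the n-coefficient: p = -5p + 8 ⇒ p = \frac{4}{3}.
Matching constants: q = 5p - 5q - 5 ⇒ q = \frac{5}{18}.
General: h(n) = A·(-5)^n + \frac{4 n}{3} + \frac{5}{18}.
Apply h(0) = 5: A + \frac{5}{18} = 5 ⇒ A = \frac{85}{18}.
So h(n) = \frac{85 \left(-5\right)^{n}}{18} + \frac{4 n}{3} + \frac{5}{18}.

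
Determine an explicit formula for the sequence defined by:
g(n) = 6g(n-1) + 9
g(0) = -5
First-order linear non-homogeneous.
Homogeneous solution: g_h(n) = A·(6)^n.
Try constant particular solution g_p = K: K = 6K + 9 ⇒ K = - \frac{9}{5}.
General: g(n) = A·(6)^n - \frac{9}{5}.
Apply g(0) = -5: A - \frac{9}{5} = -5 ⇒ A = - \frac{16}{5}.
So g(n) = - \frac{16 \cdot 6^{n}}{5} - \frac{9}{5}.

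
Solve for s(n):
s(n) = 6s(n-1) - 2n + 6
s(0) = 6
First-order linear with linear forcing.
Homogeneous solution: s_h(n) = A·(6)^n.
Try particular s_p(n) = pn + q. Substituting:
  pn + q = 6(p(n-1) + q) - 2n + 6.
Matching the n-coefficient: p = 6p - 2 ⇒ p = \frac{2}{5}.
Matching constants: q = -6p + 6q + 6 ⇒ q = - \frac{18}{25}.
General: s(n) = A·(6)^n + \frac{2 n}{5} - \frac{18}{25}.
Apply s(0) = 6: A - \frac{18}{25} = 6 ⇒ A = \frac{168}{25}.
So s(n) = \frac{168 \cdot 6^{n}}{25} + \frac{2 n}{5} - \frac{18}{25}.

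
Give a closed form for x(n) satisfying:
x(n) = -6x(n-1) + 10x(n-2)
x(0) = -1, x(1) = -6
Characteristic equation: x² + 6x - 10 = 0.
Discriminant Δ = (-6)² + 4·(10) = 76.
Roots r₁,₂ = (-6 ± √76)/2, so r₁ = -3 + \sqrt{19}, r₂ = - \sqrt{19} - 3.
General solution: x(n) = A·r₁^n + B·r₂^n.
From the initial conditions, A + B = -1 and r₁A + r₂B = -6.
Since r₁ - r₂ = √76: A = (-6 - (-1)r₂)/√76 = - \frac{9 \sqrt{19}}{38} - \frac{1}{2}, and B = -1 - A = - \frac{1}{2} + \frac{9 \sqrt{19}}{38}.
So x(n) = \left(- \frac{9 \sqrt{19}}{38} - \frac{1}{2}\right)\left(-3 + \sqrt{19}\right)^n + \left(- \frac{1}{2} + \frac{9 \sqrt{19}}{38}\right)\left(- \sqrt{19} - 3\right)^n.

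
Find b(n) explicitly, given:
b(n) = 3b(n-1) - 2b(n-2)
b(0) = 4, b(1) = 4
Characteristic equation: x² - 3x + 2 = 0, which factors as (x - (1))(x - (2)) = 0.
Roots r₁ = 1, r₂ = 2 (distinct).
General solution: b(n) = A·(1)^n + B·(2)^n.
From b(0) = 4: A + B = 4.
From b(1) = 4: A + 2B = 4.
Solving: A = 4, B = 0.
So b(n) = 4.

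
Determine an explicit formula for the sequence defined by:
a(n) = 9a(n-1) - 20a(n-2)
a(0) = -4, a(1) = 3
Characteristic equation: x² - 9x + 20 = 0, which factors as (x - (4))(x - (5)) = 0.
Roots r₁ = 4, r₂ = 5 (distinct).
General solution: a(n) = A·(4)^n + B·(5)^n.
From a(0) = -4: A + B = -4.
From a(1) = 3: 4A + 5B = 3.
Solving: A = -23, B = 19.
So a(n) = - 23 \cdot 4^{n} + 19 \cdot 5^{n}.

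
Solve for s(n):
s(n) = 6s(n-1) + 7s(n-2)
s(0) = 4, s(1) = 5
Characteristic equation: x² - 6x - 7 = 0, which factors as (x - (-1))(x - (7)) = 0.
Roots r₁ = -1, r₂ = 7 (distinct).
General solution: s(n) = A·(-1)^n + B·(7)^n.
From s(0) = 4: A + B = 4.
From s(1) = 5: -A + 7B = 5.
Solving: A = \frac{23}{8}, B = \frac{9}{8}.
So s(n) = \frac{23 \left(-1\right)^{n}}{8} + \frac{9 \cdot 7^{n}}{8}.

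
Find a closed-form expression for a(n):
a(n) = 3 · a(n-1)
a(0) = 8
Pure geometric recurrence with ratio 3.
By induction a(n) = a(0) · (3)^n = 8 \cdot 3^{n}.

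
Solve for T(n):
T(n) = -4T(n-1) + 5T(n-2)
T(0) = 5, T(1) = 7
Characteristic equation: x² + 4x - 5 = 0, which factors as (x - (-5))(x - (1)) = 0.
Roots r₁ = -5, r₂ = 1 (distinct).
General solution: T(n) = A·(-5)^n + B·(1)^n.
From T(0) = 5: A + B = 5.
From T(1) = 7: -5A + B = 7.
Solving: A = - \frac{1}{3}, B = \frac{16}{3}.
So T(n) = \frac{16}{3} - \frac{\left(-5\right)^{n}}{3}.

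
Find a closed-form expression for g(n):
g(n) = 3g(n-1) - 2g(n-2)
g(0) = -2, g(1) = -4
Characteristic equation: x² - 3x + 2 = 0, which factors as (x - (1))(x - (2)) = 0.
Roots r₁ = 1, r₂ = 2 (distinct).
General solution: g(n) = A·(1)^n + B·(2)^n.
From g(0) = -2: A + B = -2.
From g(1) = -4: A + 2B = -4.
Solving: A = 0, B = -2.
So g(n) = - 2 \cdot 2^{n}.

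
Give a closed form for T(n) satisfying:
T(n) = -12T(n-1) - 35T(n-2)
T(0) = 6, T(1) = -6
Characteristic equation: x² + 12x + 35 = 0, which factors as (x - (-5))(x - (-7)) = 0.
Roots r₁ = -5, r₂ = -7 (distinct).
General solution: T(n) = A·(-5)^n + B·(-7)^n.
From T(0) = 6: A + B = 6.
From T(1) = -6: -5A - 7B = -6.
Solving: A = 18, B = -12.
So T(n) = 18 \left(-5\right)^{n} - 12 \left(-7\right)^{n}.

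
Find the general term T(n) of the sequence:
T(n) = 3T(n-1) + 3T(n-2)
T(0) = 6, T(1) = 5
Characteristic equation: x² - 3x - 3 = 0.
Discriminant Δ = (3)² + 4·(3) = 21.
Roots r₁,₂ = (3 ± √21)/2, so r₁ = \frac{3}{2} + \frac{\sqrt{21}}{2}, r₂ = \frac{3}{2} - \frac{\sqrt{21}}{2}.
General solution: T(n) = A·r₁^n + B·r₂^n.
From the initial conditions, A + B = 6 and r₁A + r₂B = 5.
Since r₁ - r₂ = √21: A = (5 - (6)r₂)/√21 = 3 - \frac{4 \sqrt{21}}{21}, and B = 6 - A = \frac{4 \sqrt{21}}{21} + 3.
So T(n) = \left(3 - \frac{4 \sqrt{21}}{21}\right)\left(\frac{3}{2} + \frac{\sqrt{21}}{2}\right)^n + \left(\frac{4 \sqrt{21}}{21} + 3\right)\left(\frac{3}{2} - \frac{\sqrt{21}}{2}\right)^n.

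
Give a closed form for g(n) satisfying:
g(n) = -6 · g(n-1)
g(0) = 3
Pure geometric recurrence with ratio -6.
By induction g(n) = g(0) · (-6)^n = 3 \left(-6\right)^{n}.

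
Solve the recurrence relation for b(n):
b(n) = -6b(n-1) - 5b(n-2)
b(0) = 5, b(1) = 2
Characteristic equation: x² + 6x + 5 = 0, which factors as (x - (-1))(x - (-5)) = 0.
Roots r₁ = -1, r₂ = -5 (distinct).
General solution: b(n) = A·(-1)^n + B·(-5)^n.
From b(0) = 5: A + B = 5.
From b(1) = 2: -A - 5B = 2.
Solving: A = \frac{27}{4}, B = - \frac{7}{4}.
So b(n) = \frac{27 \left(-1\right)^{n}}{4} - \frac{7 \left(-5\right)^{n}}{4}.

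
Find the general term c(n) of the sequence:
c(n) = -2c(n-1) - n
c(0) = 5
First-order linear with linear forcing.
Homogeneous solution: c_h(n) = A·(-2)^n.
Try particular c_p(n) = pn + q. Substituting:
  pn + q = -2(p(n-1) + q) - n.
Matching the n-coefficient: p = -2p - 1 ⇒ p = - \frac{1}{3}.
Matching constants: q = 2p - 2q ⇒ q = - \frac{2}{9}.
General: c(n) = A·(-2)^n - \frac{n}{3} - \frac{2}{9}.
Apply c(0) = 5: A - \frac{2}{9} = 5 ⇒ A = \frac{47}{9}.
So c(n) = \frac{47 \left(-2\right)^{n}}{9} - \frac{n}{3} - \frac{2}{9}.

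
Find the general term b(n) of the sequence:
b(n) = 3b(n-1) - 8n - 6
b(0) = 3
First-order linear with linear forcing.
Homogeneous solution: b_h(n) = A·(3)^n.
Try particular b_p(n) = pn + q. Substituting:
  pn + q = 3(p(n-1) + q) - 8n - 6.
Matching the n-coefficient: p = 3p - 8 ⇒ p = 4.
Matching constants: q = -3p + 3q - 6 ⇒ q = 9.
General: b(n) = A·(3)^n + 4 n + 9.
Apply b(0) = 3: A + 9 = 3 ⇒ A = -6.
So b(n) = - 6 \cdot 3^{n} + 4 n + 9.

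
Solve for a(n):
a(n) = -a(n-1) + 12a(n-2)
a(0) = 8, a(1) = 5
Characteristic equation: x² + x - 12 = 0, which factors as (x - (3))(x - (-4)) = 0.
Roots r₁ = 3, r₂ = -4 (distinct).
General solution: a(n) = A·(3)^n + B·(-4)^n.
From a(0) = 8: A + B = 8.
From a(1) = 5: 3A - 4B = 5.
Solving: A = \frac{37}{7}, B = \frac{19}{7}.
So a(n) = \frac{19 \left(-4\right)^{n}}{7} + \frac{37 \cdot 3^{n}}{7}.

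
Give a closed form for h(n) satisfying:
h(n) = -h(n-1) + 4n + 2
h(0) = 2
First-order linear with linear forcing.
Homogeneous solution: h_h(n) = A·(-1)^n.
Try particular h_p(n) = pn + q. Substituting:
  pn + q = -(p(n-1) + q) + 4n + 2.
Matching the n-coefficient: p = -p + 4 ⇒ p = 2.
Matching constants: q = p - q + 2 ⇒ q = 2.
General: h(n) = A·(-1)^n + 2 n + 2.
Apply h(0) = 2: A + 2 = 2 ⇒ A = 0.
So h(n) = 2 n + 2.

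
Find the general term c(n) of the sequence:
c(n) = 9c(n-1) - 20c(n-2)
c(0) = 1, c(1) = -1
Characteristic equation: x² - 9x + 20 = 0, which factors as (x - (4))(x - (5)) = 0.
Roots r₁ = 4, r₂ = 5 (distinct).
General solution: c(n) = A·(4)^n + B·(5)^n.
From c(0) = 1: A + B = 1.
From c(1) = -1: 4A + 5B = -1.
Solving: A = 6, B = -5.
So c(n) = 6 \cdot 4^{n} - 5 \cdot 5^{n}.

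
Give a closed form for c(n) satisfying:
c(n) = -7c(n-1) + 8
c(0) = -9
First-order linear non-homogeneous.
Homogeneous solution: c_h(n) = A·(-7)^n.
Try constant particular solution c_p = K: K = -7K + 8 ⇒ K = 1.
General: c(n) = A·(-7)^n + 1.
Apply c(0) = -9: A + 1 = -9 ⇒ A = -10.
So c(n) = 1 - 10 \left(-7\right)^{n}.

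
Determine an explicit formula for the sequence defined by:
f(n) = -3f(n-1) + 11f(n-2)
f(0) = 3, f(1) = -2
Characteristic equation: x² + 3x - 11 = 0.
Discriminant Δ = (-3)² + 4·(11) = 53.
Roots r₁,₂ = (-3 ± √53)/2, so r₁ = - \frac{3}{2} + \frac{\sqrt{53}}{2}, r₂ = - \frac{\sqrt{53}}{2} - \frac{3}{2}.
General solution: f(n) = A·r₁^n + B·r₂^n.
From the initial conditions, A + B = 3 and r₁A + r₂B = -2.
Since r₁ - r₂ = √53: A = (-2 - (3)r₂)/√53 = \frac{5 \sqrt{53}}{106} + \frac{3}{2}, and B = 3 - A = \frac{3}{2} - \frac{5 \sqrt{53}}{106}.
So f(n) = \left(\frac{5 \sqrt{53}}{106} + \frac{3}{2}\right)\left(- \frac{3}{2} + \frac{\sqrt{53}}{2}\right)^n + \left(\frac{3}{2} - \frac{5 \sqrt{53}}{106}\right)\left(- \frac{\sqrt{53}}{2} - \frac{3}{2}\right)^n.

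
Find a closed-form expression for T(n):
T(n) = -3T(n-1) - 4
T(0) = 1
First-order linear non-homogeneous.
Homogeneous solution: T_h(n) = A·(-3)^n.
Try constant particular solution T_p = K: K = -3K - 4 ⇒ K = -1.
General: T(n) = A·(-3)^n - 1.
Apply T(0) = 1: A - 1 = 1 ⇒ A = 2.
So T(n) = 2 \left(-3\right)^{n} - 1.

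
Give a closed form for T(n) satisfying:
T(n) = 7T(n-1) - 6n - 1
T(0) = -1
First-order linear with linear forcing.
Homogeneous solution: T_h(n) = A·(7)^n.
Try particular T_p(n) = pn + q. Substituting:
  pn + q = 7(p(n-1) + q) - 6n - 1.
Matching the n-coefficient: p = 7p - 6 ⇒ p = 1.
Matching constants: q = -7p + 7q - 1 ⇒ q = \frac{4}{3}.
General: T(n) = A·(7)^n + n + \frac{4}{3}.
Apply T(0) = -1: A + \frac{4}{3} = -1 ⇒ A = - \frac{7}{3}.
So T(n) = - \frac{7 \cdot 7^{n}}{3} + n + \frac{4}{3}.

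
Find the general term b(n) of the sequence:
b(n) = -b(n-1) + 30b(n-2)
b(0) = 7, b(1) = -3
Characteristic equation: x² + x - 30 = 0, which factors as (x - (-6))(x - (5)) = 0.
Roots r₁ = -6, r₂ = 5 (distinct).
General solution: b(n) = A·(-6)^n + B·(5)^n.
From b(0) = 7: A + B = 7.
From b(1) = -3: -6A + 5B = -3.
Solving: A = \frac{38}{11}, B = \frac{39}{11}.
So b(n) = \frac{38 \left(-6\right)^{n}}{11} + \frac{39 \cdot 5^{n}}{11}.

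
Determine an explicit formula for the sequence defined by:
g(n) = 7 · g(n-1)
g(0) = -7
Pure geometric recurrence with ratio 7.
By induction g(n) = g(0) · (7)^n = - 7 \cdot 7^{n}.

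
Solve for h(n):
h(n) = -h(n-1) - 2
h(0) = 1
First-order linear non-homogeneous.
Homogeneous solution: h_h(n) = A·(-1)^n.
Try constant particular solution h_p = K: K = -K - 2 ⇒ K = -1.
General: h(n) = A·(-1)^n - 1.
Apply h(0) = 1: A - 1 = 1 ⇒ A = 2.
So h(n) = 2 \left(-1\right)^{n} - 1.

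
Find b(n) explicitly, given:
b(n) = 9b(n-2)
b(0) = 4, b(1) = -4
Characteristic equation: x² - 9 = 0, which factors as (x - (3))(x - (-3)) = 0.
Roots r₁ = 3, r₂ = -3 (distinct).
General solution: b(n) = A·(3)^n + B·(-3)^n.
From b(0) = 4: A + B = 4.
From b(1) = -4: 3A - 3B = -4.
Solving: A = \frac{4}{3}, B = \frac{8}{3}.
So b(n) = \frac{8 \left(-3\right)^{n}}{3} + \frac{4 \cdot 3^{n}}{3}.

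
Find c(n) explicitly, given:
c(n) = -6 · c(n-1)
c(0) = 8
Pure geometric recurrence with ratio -6.
By induction c(n) = c(0) · (-6)^n = 8 \left(-6\right)^{n}.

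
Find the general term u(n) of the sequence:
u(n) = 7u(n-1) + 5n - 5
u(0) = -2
First-order linear with linear forcing.
Homogeneous solution: u_h(n) = A·(7)^n.
Try particular u_p(n) = pn + q. Substituting:
  pn + q = 7(p(n-1) + q) + 5n - 5.
Matching the n-coefficient: p = 7p + 5 ⇒ p = - \frac{5}{6}.
Matching constants: q = -7p + 7q - 5 ⇒ q = - \frac{5}{36}.
General: u(n) = A·(7)^n - \frac{5 n}{6} - \frac{5}{36}.
Apply u(0) = -2: A - \frac{5}{36} = -2 ⇒ A = - \frac{67}{36}.
So u(n) = - \frac{67 \cdot 7^{n}}{36} - \frac{5 n}{6} - \frac{5}{36}.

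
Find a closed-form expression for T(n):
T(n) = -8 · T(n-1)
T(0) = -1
Pure geometric recurrence with ratio -8.
By induction T(n) = T(0) · (-8)^n = - \left(-8\right)^{n}.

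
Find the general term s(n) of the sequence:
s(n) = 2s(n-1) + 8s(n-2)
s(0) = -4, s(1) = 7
Characteristic equation: x² - 2x - 8 = 0, which factors as (x - (4))(x - (-2)) = 0.
Roots r₁ = 4, r₂ = -2 (distinct).
General solution: s(n) = A·(4)^n + B·(-2)^n.
From s(0) = -4: A + B = -4.
From s(1) = 7: 4A - 2B = 7.
Solving: A = - \frac{1}{6}, B = - \frac{23}{6}.
So s(n) = - \frac{23 \left(-2\right)^{n}}{6} - \frac{4^{n}}{6}.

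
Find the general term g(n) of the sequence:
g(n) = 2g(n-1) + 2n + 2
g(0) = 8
First-order linear with linear forcing.
Homogeneous solution: g_h(n) = A·(2)^n.
Try particular g_p(n) = pn + q. Substituting:
  pn + q = 2(p(n-1) + q) + 2n + 2.
Matching the n-coefficient: p = 2p + 2 ⇒ p = -2.
Matching constants: q = -2p + 2q + 2 ⇒ q = -6.
General: g(n) = A·(2)^n - 2 n - 6.
Apply g(0) = 8: A - 6 = 8 ⇒ A = 14.
So g(n) = 14 \cdot 2^{n} - 2 n - 6.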